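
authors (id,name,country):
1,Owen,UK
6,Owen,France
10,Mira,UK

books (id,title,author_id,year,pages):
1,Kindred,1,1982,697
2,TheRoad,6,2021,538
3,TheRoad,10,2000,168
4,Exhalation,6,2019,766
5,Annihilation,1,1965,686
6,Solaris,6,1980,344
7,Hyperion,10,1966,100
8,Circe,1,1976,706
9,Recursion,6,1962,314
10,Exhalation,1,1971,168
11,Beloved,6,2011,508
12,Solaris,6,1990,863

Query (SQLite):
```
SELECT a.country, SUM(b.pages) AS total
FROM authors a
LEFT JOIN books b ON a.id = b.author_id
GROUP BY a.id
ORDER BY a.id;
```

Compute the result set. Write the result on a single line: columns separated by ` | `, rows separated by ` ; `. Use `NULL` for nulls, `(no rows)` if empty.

LEFT JOIN keeps every authors row; unmatched ones get NULL for books columns.
Group by authors.id and compute SUM(b.pages). SUM over an all-NULL group is NULL.
  1: ids {1, 5, 8, 10} → SUM(b.pages)=2257
  6: ids {2, 4, 6, 9, 11, 12} → SUM(b.pages)=3333
  10: ids {3, 7} → SUM(b.pages)=268

UK | 2257 ; France | 3333 ; UK | 268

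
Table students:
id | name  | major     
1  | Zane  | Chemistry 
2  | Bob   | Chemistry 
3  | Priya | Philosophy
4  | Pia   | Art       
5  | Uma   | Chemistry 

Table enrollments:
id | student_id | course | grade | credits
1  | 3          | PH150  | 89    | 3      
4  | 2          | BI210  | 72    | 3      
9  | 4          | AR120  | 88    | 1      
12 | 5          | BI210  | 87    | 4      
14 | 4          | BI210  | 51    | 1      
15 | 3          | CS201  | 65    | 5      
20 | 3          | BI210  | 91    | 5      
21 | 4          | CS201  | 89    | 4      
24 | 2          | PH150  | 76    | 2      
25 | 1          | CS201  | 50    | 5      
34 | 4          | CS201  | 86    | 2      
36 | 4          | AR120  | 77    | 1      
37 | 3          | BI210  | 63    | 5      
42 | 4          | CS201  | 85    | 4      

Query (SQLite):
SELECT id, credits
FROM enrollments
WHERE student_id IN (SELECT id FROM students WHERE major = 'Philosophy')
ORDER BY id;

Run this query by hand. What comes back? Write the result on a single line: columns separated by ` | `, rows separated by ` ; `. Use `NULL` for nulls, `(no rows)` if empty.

1 | 3 ; 15 | 5 ; 20 | 5 ; 37 | 5

Inner query: students.id where major = 'Philosophy'.
Outer: keep enrollments rows whose student_id is in that set.
Inner query → {3}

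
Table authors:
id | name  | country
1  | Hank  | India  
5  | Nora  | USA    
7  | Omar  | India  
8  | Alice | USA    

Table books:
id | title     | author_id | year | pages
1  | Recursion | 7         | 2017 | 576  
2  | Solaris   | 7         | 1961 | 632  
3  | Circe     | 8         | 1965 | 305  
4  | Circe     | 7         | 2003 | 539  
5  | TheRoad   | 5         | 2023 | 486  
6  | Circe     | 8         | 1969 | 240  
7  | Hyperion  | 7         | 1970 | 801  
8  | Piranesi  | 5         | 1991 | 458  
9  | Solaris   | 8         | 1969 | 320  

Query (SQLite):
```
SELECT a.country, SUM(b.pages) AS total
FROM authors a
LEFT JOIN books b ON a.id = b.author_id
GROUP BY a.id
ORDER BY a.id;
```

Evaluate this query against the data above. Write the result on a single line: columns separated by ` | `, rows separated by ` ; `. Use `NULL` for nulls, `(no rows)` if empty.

India | NULL ; USA | 944 ; India | 2548 ; USA | 865

LEFT JOIN keeps every authors row; unmatched ones get NULL for books columns.
Group by authors.id and compute SUM(b.pages). SUM over an all-NULL group is NULL.
  1: ids {—} → SUM(b.pages)=NULL
  5: ids {5, 8} → SUM(b.pages)=944
  7: ids {1, 2, 4, 7} → SUM(b.pages)=2548
  8: ids {3, 6, 9} → SUM(b.pages)=865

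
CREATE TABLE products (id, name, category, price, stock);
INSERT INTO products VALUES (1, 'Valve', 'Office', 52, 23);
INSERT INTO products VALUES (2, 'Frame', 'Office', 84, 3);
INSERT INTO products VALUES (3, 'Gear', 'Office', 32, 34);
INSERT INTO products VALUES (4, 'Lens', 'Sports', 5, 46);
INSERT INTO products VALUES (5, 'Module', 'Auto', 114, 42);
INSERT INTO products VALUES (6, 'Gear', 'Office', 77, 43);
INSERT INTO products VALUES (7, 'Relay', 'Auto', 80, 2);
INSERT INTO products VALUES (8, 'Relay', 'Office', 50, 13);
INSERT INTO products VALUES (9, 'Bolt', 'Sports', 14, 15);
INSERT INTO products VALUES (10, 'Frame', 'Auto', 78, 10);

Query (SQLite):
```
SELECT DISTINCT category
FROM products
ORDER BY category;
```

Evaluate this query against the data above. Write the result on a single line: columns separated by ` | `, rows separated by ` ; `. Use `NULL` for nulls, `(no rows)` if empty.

Collect distinct category values from products.

Auto ; Office ; Sports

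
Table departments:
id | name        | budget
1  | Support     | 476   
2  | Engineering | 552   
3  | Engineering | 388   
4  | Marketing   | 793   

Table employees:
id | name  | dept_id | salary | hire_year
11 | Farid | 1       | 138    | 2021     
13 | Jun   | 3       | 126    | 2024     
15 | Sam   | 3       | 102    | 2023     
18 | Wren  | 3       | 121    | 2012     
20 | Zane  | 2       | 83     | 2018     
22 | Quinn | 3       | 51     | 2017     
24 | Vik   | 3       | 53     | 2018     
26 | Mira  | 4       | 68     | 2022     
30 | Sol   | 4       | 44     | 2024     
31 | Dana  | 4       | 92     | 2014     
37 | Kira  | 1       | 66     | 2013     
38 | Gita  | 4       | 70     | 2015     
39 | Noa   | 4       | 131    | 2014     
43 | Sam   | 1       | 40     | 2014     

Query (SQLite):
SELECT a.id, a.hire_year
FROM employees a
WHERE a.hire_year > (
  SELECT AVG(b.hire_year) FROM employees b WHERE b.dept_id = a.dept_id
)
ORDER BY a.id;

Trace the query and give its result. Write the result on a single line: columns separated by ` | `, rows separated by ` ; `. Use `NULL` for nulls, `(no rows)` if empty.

For each employees row a, compute AVG(hire_year) over rows sharing a.dept_id.
Keep row a if a.hire_year > that per-group AVG.
  dept_id=1: AVG(hire_year) = 2016.0
  dept_id=2: AVG(hire_year) = 2018.0
  dept_id=3: AVG(hire_year) = 2018.8
  dept_id=4: AVG(hire_year) = 2017.8

11 | 2021 ; 13 | 2024 ; 15 | 2023 ; 26 | 2022 ; 30 | 2024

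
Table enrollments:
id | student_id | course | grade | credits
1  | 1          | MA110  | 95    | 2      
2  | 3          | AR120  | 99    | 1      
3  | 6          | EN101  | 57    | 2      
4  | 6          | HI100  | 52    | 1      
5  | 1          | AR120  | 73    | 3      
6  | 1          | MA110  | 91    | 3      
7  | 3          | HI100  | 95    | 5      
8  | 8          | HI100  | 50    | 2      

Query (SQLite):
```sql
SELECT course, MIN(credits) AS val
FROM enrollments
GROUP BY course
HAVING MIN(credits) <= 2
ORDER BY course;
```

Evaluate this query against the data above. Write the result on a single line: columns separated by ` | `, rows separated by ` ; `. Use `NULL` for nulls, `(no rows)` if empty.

AR120 | 1 ; EN101 | 2 ; HI100 | 1 ; MA110 | 2

Partition enrollments by course; compute MIN(credits) within each group.
HAVING: keep groups where MIN(credits) <= 2.
  AR120: ids {2, 5} → MIN(credits)=1
  EN101: ids {3} → MIN(credits)=2
  HI100: ids {4, 7, 8} → MIN(credits)=1
  MA110: ids {1, 6} → MIN(credits)=2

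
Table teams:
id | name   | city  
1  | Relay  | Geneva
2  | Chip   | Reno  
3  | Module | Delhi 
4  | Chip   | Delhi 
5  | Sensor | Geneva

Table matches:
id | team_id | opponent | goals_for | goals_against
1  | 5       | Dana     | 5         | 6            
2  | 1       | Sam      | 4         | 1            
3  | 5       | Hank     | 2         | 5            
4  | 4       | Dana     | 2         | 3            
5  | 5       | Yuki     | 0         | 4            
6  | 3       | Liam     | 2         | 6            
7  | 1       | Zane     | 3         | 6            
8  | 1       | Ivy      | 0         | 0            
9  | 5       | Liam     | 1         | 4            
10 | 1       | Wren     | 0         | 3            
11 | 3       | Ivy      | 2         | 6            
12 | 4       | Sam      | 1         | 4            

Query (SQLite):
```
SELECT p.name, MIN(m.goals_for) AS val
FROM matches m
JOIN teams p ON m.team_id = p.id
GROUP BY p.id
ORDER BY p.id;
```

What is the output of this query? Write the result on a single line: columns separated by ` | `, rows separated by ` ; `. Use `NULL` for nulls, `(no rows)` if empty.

Join each matches row to its teams via team_id.
Group joined rows by teams.id; compute MIN(m.goals_for) per group.
  1: ids {2, 7, 8, 10} → MIN(m.goals_for)=0
  3: ids {6, 11} → MIN(m.goals_for)=2
  4: ids {4, 12} → MIN(m.goals_for)=1
  5: ids {1, 3, 5, 9} → MIN(m.goals_for)=0

Relay | 0 ; Module | 2 ; Chip | 1 ; Sensor | 0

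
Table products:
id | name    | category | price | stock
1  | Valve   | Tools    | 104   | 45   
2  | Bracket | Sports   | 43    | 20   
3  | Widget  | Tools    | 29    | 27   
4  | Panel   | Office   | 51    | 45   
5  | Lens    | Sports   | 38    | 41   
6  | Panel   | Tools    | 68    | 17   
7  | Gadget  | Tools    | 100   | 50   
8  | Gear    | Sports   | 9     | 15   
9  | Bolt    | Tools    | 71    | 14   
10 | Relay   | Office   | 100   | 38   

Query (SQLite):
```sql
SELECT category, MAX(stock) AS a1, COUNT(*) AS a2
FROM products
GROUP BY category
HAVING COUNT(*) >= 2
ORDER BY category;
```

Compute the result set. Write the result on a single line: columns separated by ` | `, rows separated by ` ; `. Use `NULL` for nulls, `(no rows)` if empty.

Office | 45 | 2 ; Sports | 41 | 3 ; Tools | 50 | 5

Group products by category.
Per group compute: MAX(stock), COUNT(*).
HAVING: drop groups with fewer than 2 rows.
  Office: ids {4, 10} → MAX(stock)=45, COUNT(*)=2
  Sports: ids {2, 5, 8} → MAX(stock)=41, COUNT(*)=3
  Tools: ids {1, 3, 6, 7, 9} → MAX(stock)=50, COUNT(*)=5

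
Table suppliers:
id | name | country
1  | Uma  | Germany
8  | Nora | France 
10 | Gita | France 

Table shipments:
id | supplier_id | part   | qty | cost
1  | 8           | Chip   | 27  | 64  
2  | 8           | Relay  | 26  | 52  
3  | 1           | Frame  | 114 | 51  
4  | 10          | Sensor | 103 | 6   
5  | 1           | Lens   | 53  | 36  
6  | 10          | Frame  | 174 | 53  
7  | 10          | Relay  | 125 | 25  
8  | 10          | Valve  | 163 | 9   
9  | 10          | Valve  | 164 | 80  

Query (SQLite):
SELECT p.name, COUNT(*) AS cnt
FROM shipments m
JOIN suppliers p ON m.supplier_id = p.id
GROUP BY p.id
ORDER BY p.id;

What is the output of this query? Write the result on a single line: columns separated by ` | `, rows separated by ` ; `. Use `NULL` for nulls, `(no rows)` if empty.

Uma | 2 ; Nora | 2 ; Gita | 5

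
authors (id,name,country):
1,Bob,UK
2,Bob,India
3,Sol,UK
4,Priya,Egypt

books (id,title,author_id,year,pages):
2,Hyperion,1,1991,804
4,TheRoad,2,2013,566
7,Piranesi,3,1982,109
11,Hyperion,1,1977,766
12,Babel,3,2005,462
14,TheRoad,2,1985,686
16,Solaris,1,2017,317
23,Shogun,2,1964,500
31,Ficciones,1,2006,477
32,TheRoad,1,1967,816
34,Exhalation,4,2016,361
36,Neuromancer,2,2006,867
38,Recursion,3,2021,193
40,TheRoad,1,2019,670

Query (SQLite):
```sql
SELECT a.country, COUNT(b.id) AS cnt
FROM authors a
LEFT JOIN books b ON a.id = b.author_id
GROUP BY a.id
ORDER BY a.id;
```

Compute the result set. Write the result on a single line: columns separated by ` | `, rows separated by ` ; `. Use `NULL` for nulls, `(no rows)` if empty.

LEFT JOIN keeps every authors row; unmatched ones get NULL for books columns.
Group by authors.id and compute COUNT(b.id). COUNT(col) of an all-NULL group is 0.
  1: ids {2, 11, 16, 31, 32, 40} → COUNT(b.id)=6
  2: ids {4, 14, 23, 36} → COUNT(b.id)=4
  3: ids {7, 12, 38} → COUNT(b.id)=3
  4: ids {34} → COUNT(b.id)=1

UK | 6 ; India | 4 ; UK | 3 ; Egypt | 1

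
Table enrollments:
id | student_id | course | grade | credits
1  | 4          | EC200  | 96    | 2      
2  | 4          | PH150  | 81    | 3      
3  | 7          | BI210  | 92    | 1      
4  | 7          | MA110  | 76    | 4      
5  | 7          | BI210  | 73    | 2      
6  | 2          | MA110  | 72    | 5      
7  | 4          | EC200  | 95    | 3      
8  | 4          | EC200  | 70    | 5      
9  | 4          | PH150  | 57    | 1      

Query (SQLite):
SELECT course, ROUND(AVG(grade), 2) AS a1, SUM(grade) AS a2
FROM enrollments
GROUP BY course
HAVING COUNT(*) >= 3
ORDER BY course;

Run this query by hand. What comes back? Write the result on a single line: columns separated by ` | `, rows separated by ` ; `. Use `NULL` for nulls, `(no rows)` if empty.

EC200 | 87 | 261

Group enrollments by course.
Per group compute: ROUND(AVG(grade), 2), SUM(grade).
HAVING: drop groups with fewer than 3 rows.
  BI210: ids {3, 5} → ROUND(AVG(grade), 2)=82.5, SUM(grade)=165
  EC200: ids {1, 7, 8} → ROUND(AVG(grade), 2)=87, SUM(grade)=261
  MA110: ids {4, 6} → ROUND(AVG(grade), 2)=74, SUM(grade)=148
  PH150: ids {2, 9} → ROUND(AVG(grade), 2)=69, SUM(grade)=138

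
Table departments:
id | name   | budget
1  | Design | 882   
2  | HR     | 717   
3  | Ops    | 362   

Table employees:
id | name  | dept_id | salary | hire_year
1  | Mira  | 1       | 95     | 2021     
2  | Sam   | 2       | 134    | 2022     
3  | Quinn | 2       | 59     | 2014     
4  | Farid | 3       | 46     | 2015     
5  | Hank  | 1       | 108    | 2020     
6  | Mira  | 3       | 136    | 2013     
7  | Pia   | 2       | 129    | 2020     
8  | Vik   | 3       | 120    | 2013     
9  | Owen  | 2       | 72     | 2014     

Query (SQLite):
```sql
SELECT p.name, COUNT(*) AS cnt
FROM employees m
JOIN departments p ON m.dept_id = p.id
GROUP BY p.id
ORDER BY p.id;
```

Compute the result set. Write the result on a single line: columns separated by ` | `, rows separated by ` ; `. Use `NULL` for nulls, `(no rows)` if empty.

Design | 2 ; HR | 4 ; Ops | 3

Join each employees row to its departments via dept_id.
Group joined rows by departments.id; compute COUNT(*) per group.
  1: ids {1, 5} → COUNT(*)=2
  2: ids {2, 3, 7, 9} → COUNT(*)=4
  3: ids {4, 6, 8} → COUNT(*)=3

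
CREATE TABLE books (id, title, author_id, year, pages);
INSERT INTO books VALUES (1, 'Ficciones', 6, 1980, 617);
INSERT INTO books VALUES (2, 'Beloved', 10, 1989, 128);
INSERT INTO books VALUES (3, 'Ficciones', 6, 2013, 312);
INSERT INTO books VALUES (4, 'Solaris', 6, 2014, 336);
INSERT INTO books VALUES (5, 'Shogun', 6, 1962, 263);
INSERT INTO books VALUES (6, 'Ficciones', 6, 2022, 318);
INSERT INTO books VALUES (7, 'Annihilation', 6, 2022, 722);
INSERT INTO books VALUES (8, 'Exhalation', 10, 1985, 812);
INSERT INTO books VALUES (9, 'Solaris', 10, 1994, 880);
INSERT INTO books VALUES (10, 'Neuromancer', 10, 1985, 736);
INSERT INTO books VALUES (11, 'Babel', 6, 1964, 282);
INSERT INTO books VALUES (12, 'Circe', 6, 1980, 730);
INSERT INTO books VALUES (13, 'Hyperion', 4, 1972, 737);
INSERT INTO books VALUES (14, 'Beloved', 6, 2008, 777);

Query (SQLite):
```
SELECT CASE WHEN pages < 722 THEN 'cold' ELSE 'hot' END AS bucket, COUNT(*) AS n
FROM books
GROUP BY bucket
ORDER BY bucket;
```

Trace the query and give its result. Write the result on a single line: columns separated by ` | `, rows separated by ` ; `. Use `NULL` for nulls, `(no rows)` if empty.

cold | 7 ; hot | 7

Bucket rows by pages < 722 → 'cold' else 'hot'; count each bucket.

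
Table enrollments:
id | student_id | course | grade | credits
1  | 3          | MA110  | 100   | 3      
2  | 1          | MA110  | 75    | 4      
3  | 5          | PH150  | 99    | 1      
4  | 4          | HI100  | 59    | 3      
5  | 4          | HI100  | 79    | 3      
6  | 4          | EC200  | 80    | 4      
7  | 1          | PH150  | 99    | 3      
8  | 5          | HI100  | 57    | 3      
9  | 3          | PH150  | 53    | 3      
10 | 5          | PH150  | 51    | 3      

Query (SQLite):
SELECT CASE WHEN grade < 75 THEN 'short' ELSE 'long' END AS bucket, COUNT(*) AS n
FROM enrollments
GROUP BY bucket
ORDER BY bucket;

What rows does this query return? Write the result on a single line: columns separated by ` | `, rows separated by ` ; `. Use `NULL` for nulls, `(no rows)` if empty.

Bucket rows by grade < 75 → 'short' else 'long'; count each bucket.

long | 6 ; short | 4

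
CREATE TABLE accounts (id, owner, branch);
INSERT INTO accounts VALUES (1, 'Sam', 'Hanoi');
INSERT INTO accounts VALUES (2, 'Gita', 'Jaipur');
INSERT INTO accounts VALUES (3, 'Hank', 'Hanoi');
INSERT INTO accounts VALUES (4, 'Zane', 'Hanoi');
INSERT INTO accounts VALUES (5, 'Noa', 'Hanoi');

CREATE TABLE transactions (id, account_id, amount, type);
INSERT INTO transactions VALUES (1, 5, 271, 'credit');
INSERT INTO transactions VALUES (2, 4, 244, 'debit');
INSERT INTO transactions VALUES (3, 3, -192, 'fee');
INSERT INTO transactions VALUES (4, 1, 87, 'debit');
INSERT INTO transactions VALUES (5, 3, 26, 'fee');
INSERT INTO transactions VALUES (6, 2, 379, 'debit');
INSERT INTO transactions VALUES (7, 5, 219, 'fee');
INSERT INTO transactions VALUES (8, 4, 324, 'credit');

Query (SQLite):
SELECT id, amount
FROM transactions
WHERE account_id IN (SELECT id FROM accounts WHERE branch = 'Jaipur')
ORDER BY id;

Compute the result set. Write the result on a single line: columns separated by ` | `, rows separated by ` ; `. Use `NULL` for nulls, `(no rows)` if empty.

Inner query: accounts.id where branch = 'Jaipur'.
Outer: keep transactions rows whose account_id is in that set.
Inner query → {2}

6 | 379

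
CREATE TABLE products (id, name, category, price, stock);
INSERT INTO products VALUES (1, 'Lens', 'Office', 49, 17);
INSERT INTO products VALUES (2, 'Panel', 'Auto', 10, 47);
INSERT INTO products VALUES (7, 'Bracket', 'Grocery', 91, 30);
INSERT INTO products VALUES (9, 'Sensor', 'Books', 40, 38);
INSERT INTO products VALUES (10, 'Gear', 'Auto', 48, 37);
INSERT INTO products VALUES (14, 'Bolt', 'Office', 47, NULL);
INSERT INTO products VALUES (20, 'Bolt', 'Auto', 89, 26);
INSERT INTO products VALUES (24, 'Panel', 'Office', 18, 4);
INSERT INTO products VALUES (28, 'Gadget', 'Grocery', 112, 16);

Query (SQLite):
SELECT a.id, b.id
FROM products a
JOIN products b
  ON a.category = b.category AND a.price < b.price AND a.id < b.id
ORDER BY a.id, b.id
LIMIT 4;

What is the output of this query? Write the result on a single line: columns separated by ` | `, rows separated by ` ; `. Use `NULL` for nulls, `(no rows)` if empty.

Pairs (a,b) with same category, a.price < b.price, a.id < b.id.
category groups: Auto:{2,10,20} Books:{9} Grocery:{7,28} Office:{1,14,24}
Ordered by (a.id, b.id); first 4.

2 | 10 ; 2 | 20 ; 7 | 28 ; 10 | 20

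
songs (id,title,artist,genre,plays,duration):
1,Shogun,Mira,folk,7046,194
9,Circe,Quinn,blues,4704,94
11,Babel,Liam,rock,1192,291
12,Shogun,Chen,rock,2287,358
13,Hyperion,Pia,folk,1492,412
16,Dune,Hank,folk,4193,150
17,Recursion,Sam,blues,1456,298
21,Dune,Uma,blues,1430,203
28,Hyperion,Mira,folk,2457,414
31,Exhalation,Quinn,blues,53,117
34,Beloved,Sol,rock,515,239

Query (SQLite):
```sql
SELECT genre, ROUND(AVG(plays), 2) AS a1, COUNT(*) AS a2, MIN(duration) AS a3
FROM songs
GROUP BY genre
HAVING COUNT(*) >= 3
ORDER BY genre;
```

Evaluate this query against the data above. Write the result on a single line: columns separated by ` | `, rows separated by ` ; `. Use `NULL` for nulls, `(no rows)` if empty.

blues | 1910.75 | 4 | 94 ; folk | 3797 | 4 | 150 ; rock | 1331.33 | 3 | 239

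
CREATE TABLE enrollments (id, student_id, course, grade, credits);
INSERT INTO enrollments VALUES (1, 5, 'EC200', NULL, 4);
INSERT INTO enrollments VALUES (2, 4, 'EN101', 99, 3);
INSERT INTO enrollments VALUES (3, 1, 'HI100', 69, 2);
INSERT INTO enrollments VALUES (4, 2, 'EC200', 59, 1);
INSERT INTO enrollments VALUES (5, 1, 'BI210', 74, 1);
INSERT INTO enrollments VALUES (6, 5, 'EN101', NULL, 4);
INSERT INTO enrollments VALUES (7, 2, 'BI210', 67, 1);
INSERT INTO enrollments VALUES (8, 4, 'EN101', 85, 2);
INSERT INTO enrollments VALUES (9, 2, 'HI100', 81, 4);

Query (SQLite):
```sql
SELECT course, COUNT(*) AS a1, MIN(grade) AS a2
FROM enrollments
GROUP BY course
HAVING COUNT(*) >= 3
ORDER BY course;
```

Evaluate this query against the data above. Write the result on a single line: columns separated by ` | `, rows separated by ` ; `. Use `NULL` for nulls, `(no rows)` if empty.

Group enrollments by course.
Per group compute: COUNT(*), MIN(grade).
HAVING: drop groups with fewer than 3 rows.
  BI210: ids {5, 7} → COUNT(*)=2, MIN(grade)=67
  EC200: ids {1, 4} → COUNT(*)=2, MIN(grade)=59
  EN101: ids {2, 6, 8} → COUNT(*)=3, MIN(grade)=85
  HI100: ids {3, 9} → COUNT(*)=2, MIN(grade)=69

EN101 | 3 | 85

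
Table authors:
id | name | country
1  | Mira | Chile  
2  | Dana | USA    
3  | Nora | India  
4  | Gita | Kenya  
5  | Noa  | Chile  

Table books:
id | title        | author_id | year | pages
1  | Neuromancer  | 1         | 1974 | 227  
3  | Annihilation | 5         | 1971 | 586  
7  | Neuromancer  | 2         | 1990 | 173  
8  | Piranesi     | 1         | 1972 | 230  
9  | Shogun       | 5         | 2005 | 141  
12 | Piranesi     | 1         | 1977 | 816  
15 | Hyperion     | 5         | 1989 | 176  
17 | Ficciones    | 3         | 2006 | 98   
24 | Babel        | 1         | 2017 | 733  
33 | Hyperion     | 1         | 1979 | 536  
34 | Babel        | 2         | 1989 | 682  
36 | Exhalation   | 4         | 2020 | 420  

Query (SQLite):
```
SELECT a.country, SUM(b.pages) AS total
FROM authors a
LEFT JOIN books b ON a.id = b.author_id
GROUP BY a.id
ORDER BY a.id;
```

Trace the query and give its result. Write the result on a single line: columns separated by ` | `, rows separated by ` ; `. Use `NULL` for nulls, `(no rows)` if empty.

Chile | 2542 ; USA | 855 ; India | 98 ; Kenya | 420 ; Chile | 903

LEFT JOIN keeps every authors row; unmatched ones get NULL for books columns.
Group by authors.id and compute SUM(b.pages). SUM over an all-NULL group is NULL.
  1: ids {1, 8, 12, 24, 33} → SUM(b.pages)=2542
  2: ids {7, 34} → SUM(b.pages)=855
  3: ids {17} → SUM(b.pages)=98
  4: ids {36} → SUM(b.pages)=420
  5: ids {3, 9, 15} → SUM(b.pages)=903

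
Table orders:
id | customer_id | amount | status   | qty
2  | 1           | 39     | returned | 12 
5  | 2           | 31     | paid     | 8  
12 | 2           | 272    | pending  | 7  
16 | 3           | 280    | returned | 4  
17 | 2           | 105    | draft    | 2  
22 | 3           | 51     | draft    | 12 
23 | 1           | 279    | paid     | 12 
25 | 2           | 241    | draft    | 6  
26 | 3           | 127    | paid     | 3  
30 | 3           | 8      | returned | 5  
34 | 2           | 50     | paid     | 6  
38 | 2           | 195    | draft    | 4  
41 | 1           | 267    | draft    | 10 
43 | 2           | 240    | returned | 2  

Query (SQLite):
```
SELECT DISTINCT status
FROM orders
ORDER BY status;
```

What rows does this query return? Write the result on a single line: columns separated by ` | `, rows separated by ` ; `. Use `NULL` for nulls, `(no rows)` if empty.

Collect distinct status values from orders.

draft ; paid ; pending ; returned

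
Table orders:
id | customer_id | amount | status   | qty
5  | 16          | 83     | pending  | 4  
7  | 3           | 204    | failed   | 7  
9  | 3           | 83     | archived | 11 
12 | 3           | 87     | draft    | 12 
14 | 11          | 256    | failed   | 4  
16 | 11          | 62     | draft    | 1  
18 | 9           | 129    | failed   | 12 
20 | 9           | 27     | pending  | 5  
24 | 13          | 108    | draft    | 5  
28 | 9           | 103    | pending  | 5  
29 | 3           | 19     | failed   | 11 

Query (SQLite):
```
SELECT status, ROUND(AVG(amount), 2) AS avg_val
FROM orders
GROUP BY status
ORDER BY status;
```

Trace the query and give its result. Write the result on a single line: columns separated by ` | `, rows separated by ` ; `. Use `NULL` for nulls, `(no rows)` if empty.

archived | 83 ; draft | 85.67 ; failed | 152 ; pending | 71

Partition orders by status; compute ROUND(AVG(amount), 2) within each group.
  archived: ids {9} → ROUND(AVG(amount), 2)=83
  draft: ids {12, 16, 24} → ROUND(AVG(amount), 2)=85.67
  failed: ids {7, 14, 18, 29} → ROUND(AVG(amount), 2)=152
  pending: ids {5, 20, 28} → ROUND(AVG(amount), 2)=71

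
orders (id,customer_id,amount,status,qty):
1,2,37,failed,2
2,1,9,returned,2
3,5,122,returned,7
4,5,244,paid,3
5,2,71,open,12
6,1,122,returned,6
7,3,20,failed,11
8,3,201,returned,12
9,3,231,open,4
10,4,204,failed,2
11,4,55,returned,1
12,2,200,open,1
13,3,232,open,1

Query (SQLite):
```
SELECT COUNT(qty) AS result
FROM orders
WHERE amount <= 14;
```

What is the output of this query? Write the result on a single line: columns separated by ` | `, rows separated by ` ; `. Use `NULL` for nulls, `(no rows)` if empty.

1

Rows where amount <= 14 → qty values: [2].
COUNT(qty) counts non-NULL values → 1.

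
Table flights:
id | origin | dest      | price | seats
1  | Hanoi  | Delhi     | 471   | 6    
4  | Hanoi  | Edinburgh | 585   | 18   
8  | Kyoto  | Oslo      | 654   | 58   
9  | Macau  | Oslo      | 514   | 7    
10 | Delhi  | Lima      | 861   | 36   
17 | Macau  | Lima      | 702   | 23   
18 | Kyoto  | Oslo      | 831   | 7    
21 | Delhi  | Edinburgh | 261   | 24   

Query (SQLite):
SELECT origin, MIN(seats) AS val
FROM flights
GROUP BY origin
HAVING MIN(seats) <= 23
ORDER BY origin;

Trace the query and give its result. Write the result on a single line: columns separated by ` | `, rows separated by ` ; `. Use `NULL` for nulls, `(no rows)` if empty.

Partition flights by origin; compute MIN(seats) within each group.
HAVING: keep groups where MIN(seats) <= 23.
  Delhi: ids {10, 21} → MIN(seats)=24
  Hanoi: ids {1, 4} → MIN(seats)=6
  Kyoto: ids {8, 18} → MIN(seats)=7
  Macau: ids {9, 17} → MIN(seats)=7

Hanoi | 6 ; Kyoto | 7 ; Macau | 7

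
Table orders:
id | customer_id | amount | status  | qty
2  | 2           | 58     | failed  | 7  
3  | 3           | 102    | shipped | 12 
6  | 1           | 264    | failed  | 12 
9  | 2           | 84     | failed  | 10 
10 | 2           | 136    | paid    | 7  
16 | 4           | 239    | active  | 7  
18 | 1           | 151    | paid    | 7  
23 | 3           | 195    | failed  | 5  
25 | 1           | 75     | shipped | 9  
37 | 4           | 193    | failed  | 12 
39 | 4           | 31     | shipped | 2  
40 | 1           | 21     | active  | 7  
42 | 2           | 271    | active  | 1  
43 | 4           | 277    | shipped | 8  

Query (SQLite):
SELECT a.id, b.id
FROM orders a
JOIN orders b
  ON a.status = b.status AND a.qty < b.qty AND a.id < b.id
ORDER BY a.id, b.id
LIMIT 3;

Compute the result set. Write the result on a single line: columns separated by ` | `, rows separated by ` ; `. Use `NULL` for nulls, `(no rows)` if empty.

Pairs (a,b) with same status, a.qty < b.qty, a.id < b.id.
status groups: active:{16,40,42} failed:{2,6,9,23,37} paid:{10,18} shipped:{3,25,39,43}
Ordered by (a.id, b.id); first 3.

2 | 6 ; 2 | 9 ; 2 | 37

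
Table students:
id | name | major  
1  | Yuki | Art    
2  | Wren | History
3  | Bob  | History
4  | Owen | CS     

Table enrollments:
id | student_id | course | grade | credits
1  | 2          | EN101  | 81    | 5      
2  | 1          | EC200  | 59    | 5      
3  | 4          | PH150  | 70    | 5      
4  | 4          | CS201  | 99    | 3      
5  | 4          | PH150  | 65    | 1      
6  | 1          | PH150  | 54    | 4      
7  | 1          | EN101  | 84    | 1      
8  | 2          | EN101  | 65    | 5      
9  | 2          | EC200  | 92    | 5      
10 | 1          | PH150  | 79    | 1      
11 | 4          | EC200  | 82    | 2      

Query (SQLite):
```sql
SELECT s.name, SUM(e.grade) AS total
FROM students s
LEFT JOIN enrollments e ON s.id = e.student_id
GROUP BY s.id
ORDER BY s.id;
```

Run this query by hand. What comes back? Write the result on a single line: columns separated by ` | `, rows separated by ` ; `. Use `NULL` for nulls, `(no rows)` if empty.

Yuki | 276 ; Wren | 238 ; Bob | NULL ; Owen | 316

LEFT JOIN keeps every students row; unmatched ones get NULL for enrollments columns.
Group by students.id and compute SUM(e.grade). SUM over an all-NULL group is NULL.
  1: ids {2, 6, 7, 10} → SUM(e.grade)=276
  2: ids {1, 8, 9} → SUM(e.grade)=238
  3: ids {—} → SUM(e.grade)=NULL
  4: ids {3, 4, 5, 11} → SUM(e.grade)=316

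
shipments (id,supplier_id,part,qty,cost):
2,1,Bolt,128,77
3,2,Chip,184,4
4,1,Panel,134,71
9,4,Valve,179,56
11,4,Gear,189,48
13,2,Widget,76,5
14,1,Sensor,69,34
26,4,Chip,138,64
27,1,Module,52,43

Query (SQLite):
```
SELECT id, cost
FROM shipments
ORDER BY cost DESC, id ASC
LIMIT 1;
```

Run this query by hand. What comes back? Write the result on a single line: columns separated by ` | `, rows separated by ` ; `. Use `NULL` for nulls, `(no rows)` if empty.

2 | 77

Sort by cost desc, tiebreak id asc: (77, id=2), (71, id=4), (64, id=26), (56, id=9) …. Take first 1.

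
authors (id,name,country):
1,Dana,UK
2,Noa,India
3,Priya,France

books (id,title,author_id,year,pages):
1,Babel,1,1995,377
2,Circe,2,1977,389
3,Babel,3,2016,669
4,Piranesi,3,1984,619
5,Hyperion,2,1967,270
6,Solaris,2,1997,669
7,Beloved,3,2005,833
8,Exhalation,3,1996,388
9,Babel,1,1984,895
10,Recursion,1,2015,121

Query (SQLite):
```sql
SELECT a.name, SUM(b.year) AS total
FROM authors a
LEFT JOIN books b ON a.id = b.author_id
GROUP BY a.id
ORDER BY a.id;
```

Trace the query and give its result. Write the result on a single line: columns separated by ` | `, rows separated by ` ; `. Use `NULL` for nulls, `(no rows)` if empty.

Dana | 5994 ; Noa | 5941 ; Priya | 8001

LEFT JOIN keeps every authors row; unmatched ones get NULL for books columns.
Group by authors.id and compute SUM(b.year). SUM over an all-NULL group is NULL.
  1: ids {1, 9, 10} → SUM(b.year)=5994
  2: ids {2, 5, 6} → SUM(b.year)=5941
  3: ids {3, 4, 7, 8} → SUM(b.year)=8001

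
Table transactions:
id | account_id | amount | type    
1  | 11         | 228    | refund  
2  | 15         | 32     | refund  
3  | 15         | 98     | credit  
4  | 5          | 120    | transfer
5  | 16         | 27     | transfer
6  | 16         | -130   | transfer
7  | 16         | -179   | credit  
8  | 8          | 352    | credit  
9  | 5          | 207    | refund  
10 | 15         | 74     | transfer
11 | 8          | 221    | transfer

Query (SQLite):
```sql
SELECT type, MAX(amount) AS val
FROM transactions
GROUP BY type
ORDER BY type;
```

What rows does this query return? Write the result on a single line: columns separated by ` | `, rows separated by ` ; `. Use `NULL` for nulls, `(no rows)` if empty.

credit | 352 ; refund | 228 ; transfer | 221

Partition transactions by type; compute MAX(amount) within each group.
  credit: ids {3, 7, 8} → MAX(amount)=352
  refund: ids {1, 2, 9} → MAX(amount)=228
  transfer: ids {4, 5, 6, 10, 11} → MAX(amount)=221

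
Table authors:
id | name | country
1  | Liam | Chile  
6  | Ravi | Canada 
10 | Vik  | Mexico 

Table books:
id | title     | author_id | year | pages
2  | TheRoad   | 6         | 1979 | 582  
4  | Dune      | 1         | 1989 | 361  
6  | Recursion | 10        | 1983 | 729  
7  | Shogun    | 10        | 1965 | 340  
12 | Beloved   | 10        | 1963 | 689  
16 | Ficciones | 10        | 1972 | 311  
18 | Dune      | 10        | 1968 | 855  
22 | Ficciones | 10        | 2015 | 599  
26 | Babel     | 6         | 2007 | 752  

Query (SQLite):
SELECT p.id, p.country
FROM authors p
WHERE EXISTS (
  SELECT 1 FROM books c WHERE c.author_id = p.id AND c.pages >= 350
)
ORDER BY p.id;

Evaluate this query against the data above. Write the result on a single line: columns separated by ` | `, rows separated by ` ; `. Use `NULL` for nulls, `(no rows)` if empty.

For each authors row, check whether any books with matching author_id has pages >= 350.
Keep rows where that is true.

1 | Chile ; 6 | Canada ; 10 | Mexico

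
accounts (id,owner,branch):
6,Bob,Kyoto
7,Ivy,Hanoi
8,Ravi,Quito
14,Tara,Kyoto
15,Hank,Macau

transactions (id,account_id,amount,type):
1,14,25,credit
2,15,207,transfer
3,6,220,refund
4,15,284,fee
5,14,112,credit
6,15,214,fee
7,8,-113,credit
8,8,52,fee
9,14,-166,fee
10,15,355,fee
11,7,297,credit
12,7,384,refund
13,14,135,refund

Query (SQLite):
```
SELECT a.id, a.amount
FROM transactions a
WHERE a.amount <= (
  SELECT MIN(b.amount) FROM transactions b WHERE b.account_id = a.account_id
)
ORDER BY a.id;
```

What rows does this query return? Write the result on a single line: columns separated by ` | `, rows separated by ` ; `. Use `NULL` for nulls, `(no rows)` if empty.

2 | 207 ; 3 | 220 ; 7 | -113 ; 9 | -166 ; 11 | 297

For each transactions row a, compute MIN(amount) over rows sharing a.account_id.
Keep row a if a.amount <= that per-group MIN.
  account_id=6: MIN(amount) = 220
  account_id=7: MIN(amount) = 297
  account_id=8: MIN(amount) = -113
  account_id=14: MIN(amount) = -166
  account_id=15: MIN(amount) = 207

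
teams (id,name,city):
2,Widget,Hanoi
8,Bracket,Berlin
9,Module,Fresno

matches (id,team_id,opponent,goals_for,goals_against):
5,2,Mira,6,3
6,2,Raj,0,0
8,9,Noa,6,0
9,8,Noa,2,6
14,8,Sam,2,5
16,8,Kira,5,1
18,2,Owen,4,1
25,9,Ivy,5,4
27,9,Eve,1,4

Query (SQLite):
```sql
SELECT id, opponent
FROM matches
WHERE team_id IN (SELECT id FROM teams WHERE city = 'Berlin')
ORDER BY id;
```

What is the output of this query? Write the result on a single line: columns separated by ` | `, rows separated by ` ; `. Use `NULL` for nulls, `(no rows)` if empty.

Inner query: teams.id where city = 'Berlin'.
Outer: keep matches rows whose team_id is in that set.
Inner query → {8}

9 | Noa ; 14 | Sam ; 16 | Kira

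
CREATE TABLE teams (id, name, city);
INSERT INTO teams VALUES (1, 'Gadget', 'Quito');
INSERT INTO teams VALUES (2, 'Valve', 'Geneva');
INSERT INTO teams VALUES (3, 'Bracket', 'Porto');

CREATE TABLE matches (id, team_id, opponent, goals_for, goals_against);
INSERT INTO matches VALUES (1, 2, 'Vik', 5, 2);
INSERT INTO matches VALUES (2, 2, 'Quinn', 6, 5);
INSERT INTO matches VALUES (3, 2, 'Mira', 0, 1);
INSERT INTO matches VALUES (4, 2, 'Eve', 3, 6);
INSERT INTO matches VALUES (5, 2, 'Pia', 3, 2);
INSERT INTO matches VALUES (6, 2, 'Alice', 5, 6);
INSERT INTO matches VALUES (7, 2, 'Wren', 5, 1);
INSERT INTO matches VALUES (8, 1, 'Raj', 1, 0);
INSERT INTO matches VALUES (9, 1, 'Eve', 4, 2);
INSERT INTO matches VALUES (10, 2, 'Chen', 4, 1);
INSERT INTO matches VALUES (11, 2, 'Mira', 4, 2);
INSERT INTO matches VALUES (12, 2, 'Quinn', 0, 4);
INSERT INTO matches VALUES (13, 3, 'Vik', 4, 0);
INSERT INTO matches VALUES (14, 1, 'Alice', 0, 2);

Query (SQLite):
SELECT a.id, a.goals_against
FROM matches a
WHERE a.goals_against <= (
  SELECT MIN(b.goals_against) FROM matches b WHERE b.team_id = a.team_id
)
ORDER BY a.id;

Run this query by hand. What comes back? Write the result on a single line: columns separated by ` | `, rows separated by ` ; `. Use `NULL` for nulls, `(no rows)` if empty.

For each matches row a, compute MIN(goals_against) over rows sharing a.team_id.
Keep row a if a.goals_against <= that per-group MIN.
  team_id=1: MIN(goals_against) = 0
  team_id=2: MIN(goals_against) = 1
  team_id=3: MIN(goals_against) = 0

3 | 1 ; 7 | 1 ; 8 | 0 ; 10 | 1 ; 13 | 0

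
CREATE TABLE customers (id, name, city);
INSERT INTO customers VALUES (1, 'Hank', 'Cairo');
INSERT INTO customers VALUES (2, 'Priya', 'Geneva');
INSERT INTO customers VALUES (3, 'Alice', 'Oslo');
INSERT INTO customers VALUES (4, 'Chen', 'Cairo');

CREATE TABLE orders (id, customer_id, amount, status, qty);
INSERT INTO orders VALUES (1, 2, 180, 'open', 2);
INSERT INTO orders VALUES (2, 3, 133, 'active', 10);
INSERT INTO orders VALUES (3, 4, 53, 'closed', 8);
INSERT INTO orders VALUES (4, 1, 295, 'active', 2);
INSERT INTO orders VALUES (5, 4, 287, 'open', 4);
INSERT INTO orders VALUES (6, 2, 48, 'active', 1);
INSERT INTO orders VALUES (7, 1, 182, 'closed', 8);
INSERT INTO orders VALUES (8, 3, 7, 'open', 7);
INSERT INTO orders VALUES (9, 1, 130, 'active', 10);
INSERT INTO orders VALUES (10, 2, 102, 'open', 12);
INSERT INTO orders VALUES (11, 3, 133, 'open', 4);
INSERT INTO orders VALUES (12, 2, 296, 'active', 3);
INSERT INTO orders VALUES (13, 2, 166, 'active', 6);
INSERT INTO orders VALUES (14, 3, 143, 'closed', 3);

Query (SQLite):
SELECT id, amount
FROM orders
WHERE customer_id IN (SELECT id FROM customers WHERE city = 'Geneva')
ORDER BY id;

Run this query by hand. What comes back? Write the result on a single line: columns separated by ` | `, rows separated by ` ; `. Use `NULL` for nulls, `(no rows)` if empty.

1 | 180 ; 6 | 48 ; 10 | 102 ; 12 | 296 ; 13 | 166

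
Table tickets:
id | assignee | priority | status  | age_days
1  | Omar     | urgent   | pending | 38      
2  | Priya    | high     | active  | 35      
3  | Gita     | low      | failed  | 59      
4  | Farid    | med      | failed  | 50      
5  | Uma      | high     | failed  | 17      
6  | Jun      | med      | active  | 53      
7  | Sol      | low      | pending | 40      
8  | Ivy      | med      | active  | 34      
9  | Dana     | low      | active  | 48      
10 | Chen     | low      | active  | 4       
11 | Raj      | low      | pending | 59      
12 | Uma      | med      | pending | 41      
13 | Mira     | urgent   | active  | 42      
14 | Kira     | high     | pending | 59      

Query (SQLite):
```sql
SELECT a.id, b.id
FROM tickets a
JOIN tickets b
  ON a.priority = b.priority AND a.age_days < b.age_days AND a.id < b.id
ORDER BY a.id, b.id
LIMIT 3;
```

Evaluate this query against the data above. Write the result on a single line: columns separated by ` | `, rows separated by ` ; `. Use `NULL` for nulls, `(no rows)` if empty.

1 | 13 ; 2 | 14 ; 4 | 6

Pairs (a,b) with same priority, a.age_days < b.age_days, a.id < b.id.
priority groups: high:{2,5,14} low:{3,7,9,10,11} med:{4,6,8,12} urgent:{1,13}
Ordered by (a.id, b.id); first 3.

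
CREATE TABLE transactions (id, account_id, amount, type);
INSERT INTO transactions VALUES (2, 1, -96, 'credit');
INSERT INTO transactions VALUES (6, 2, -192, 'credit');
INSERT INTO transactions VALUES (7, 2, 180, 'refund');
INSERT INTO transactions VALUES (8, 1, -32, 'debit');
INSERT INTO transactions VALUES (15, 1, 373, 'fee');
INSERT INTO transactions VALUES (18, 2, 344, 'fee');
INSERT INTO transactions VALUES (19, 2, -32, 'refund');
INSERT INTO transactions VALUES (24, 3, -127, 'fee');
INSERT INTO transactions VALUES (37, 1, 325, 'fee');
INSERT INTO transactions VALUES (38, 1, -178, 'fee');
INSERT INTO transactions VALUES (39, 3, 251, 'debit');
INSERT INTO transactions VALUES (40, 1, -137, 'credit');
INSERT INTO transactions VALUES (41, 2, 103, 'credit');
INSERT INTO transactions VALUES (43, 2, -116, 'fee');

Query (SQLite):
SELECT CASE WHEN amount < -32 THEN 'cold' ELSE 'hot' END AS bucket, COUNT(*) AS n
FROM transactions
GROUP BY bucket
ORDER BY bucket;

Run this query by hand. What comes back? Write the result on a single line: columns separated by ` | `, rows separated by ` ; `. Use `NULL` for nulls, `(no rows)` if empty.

cold | 6 ; hot | 8

Bucket rows by amount < -32 → 'cold' else 'hot'; count each bucket.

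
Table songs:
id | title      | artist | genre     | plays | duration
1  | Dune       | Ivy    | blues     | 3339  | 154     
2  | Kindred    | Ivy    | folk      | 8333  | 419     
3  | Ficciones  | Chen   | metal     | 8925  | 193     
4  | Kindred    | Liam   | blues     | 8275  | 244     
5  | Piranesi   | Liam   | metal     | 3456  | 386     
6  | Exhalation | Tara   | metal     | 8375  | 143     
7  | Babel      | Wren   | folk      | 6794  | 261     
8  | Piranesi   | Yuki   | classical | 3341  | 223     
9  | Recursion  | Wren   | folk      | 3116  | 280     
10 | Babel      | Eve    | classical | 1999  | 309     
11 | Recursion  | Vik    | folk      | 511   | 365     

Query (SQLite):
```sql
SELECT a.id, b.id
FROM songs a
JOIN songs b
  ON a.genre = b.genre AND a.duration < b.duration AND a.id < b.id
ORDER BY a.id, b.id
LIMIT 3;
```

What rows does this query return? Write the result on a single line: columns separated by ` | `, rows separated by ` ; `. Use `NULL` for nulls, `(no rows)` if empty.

1 | 4 ; 3 | 5 ; 7 | 9

Pairs (a,b) with same genre, a.duration < b.duration, a.id < b.id.
genre groups: blues:{1,4} classical:{8,10} folk:{2,7,9,11} metal:{3,5,6}
Ordered by (a.id, b.id); first 3.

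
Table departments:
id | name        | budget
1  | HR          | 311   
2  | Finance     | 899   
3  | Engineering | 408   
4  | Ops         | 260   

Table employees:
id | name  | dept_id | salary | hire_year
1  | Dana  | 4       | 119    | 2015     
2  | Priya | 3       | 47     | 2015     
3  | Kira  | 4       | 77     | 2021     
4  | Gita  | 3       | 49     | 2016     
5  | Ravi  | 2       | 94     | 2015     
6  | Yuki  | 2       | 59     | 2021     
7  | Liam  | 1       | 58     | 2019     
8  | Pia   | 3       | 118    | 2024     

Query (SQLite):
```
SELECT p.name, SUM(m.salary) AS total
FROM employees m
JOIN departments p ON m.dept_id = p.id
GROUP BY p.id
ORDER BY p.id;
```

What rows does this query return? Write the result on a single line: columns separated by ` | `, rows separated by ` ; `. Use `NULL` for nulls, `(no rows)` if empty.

HR | 58 ; Finance | 153 ; Engineering | 214 ; Ops | 196

Join each employees row to its departments via dept_id.
Group joined rows by departments.id; compute SUM(m.salary) per group.
  1: ids {7} → SUM(m.salary)=58
  2: ids {5, 6} → SUM(m.salary)=153
  3: ids {2, 4, 8} → SUM(m.salary)=214
  4: ids {1, 3} → SUM(m.salary)=196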